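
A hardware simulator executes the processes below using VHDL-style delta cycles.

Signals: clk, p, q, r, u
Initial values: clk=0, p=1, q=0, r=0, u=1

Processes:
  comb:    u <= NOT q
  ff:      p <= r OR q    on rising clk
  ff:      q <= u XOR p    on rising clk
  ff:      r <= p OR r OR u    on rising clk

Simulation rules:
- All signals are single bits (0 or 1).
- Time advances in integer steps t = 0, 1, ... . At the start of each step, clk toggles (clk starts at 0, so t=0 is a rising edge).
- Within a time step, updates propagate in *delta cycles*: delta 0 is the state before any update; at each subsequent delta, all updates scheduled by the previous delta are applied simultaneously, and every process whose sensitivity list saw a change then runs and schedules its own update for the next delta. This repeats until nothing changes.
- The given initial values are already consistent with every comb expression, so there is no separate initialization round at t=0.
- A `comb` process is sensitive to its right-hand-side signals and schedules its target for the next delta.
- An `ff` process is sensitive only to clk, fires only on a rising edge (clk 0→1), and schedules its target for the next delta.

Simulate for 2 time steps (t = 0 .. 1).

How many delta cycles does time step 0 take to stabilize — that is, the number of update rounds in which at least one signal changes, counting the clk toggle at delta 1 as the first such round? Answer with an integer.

t=0 Δ0: clk=0 r=0 q=0 p=1 u=1
  Δ1: clk:0→1
  Δ2: r:0→1, p:1→0
  (2Δ to stable)
t=1 Δ0: clk=1 r=1 q=0 p=0 u=1
  Δ1: clk:1→0
  (1Δ to stable)

2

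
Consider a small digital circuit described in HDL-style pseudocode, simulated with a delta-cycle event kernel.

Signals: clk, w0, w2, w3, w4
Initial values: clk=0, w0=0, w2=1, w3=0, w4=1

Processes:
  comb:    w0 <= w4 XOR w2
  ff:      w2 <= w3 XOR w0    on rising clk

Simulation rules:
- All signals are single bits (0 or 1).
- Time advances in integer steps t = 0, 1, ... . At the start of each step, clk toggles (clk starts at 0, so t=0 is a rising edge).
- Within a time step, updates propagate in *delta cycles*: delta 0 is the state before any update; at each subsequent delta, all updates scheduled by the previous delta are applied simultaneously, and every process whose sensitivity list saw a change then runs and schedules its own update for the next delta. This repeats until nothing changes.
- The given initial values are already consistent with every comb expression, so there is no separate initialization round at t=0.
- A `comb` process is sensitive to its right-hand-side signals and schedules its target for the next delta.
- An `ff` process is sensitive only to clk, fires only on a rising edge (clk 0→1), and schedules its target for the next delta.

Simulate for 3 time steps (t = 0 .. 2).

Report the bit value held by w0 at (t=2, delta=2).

t=0 Δ0: w0=0 w2=1 w4=1 clk=0 w3=0
  Δ1: clk:0→1
  Δ2: w2:1→0
  Δ3: w0:0→1
  (3Δ to stable)
t=1 Δ0: w0=1 w2=0 w4=1 clk=1 w3=0
  Δ1: clk:1→0
  (1Δ to stable)
t=2 Δ0: w0=1 w2=0 w4=1 clk=0 w3=0
  Δ1: clk:0→1
  Δ2: w2:0→1
  Δ3: w0:1→0
  (3Δ to stable)

1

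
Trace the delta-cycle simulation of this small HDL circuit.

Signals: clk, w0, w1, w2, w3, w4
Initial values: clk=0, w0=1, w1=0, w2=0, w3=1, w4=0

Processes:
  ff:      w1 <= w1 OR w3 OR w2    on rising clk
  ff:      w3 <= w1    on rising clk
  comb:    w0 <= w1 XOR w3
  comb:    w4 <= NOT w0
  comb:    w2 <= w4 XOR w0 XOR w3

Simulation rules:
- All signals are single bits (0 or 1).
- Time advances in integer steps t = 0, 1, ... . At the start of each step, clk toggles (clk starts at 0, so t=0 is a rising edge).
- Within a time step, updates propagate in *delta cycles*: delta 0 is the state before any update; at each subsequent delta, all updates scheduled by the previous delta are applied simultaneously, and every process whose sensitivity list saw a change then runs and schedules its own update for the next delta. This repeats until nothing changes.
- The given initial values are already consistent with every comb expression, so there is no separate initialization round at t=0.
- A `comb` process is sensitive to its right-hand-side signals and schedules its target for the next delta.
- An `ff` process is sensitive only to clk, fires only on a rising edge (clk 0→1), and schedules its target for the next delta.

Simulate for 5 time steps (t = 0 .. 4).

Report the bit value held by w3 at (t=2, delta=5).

[bits: clk,w4,w0,w2,w1,w3]
t=0: Δ0=001001 Δ1=101001 Δ2=101010 Δ3=101110 | 3Δ
t=1: Δ0=101110 Δ1=001110 | 1Δ
t=2: Δ0=001110 Δ1=101110 Δ2=101111 Δ3=100011 Δ4=110111 Δ5=110011 | 5Δ
t=3: Δ0=110011 Δ1=010011 | 1Δ
t=4: Δ0=010011 Δ1=110011 | 1Δ

1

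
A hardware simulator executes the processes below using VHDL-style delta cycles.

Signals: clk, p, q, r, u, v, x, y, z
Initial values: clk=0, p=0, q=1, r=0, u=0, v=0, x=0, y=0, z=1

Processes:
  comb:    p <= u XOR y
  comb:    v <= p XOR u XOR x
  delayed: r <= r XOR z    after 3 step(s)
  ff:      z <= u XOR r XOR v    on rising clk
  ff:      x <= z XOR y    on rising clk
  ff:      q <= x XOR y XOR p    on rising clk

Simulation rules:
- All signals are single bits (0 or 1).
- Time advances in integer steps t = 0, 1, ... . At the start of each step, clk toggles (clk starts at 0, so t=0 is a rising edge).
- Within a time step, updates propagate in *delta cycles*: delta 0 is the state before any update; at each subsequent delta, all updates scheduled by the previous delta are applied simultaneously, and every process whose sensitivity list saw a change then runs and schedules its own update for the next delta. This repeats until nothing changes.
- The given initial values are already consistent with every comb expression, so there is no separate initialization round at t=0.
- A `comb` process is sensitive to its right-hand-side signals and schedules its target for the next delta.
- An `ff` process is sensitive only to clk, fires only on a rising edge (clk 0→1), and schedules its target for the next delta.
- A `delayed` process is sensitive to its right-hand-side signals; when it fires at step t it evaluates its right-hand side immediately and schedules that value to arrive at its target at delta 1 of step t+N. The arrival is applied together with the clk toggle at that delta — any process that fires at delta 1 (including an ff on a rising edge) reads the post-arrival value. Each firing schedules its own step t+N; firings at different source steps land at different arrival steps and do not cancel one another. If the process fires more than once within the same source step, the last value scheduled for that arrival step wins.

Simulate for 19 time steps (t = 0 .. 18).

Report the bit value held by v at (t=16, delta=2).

[bits: y,u,q,clk,v,x,z,p,r]
t=0: Δ0=001000100 Δ1=001100100 Δ2=000101000 Δ3=000111000 | 3Δ
t=1: Δ0=000111000 Δ1=000011000 | 1Δ
t=2: Δ0=000011000 Δ1=000111000 Δ2=001110100 Δ3=001100100 | 3Δ
t=3: Δ0=001100100 Δ1=001000100 | 1Δ
t=4: Δ0=001000100 Δ1=001100100 Δ2=000101000 Δ3=000111000 | 3Δ
t=5: Δ0=000111000 Δ1=000011001 | 1Δ
t=6: Δ0=000011001 Δ1=000111001 Δ2=001110001 Δ3=001100001 | 3Δ
t=7: Δ0=001100001 Δ1=001000000 | 1Δ
t=8: Δ0=001000000 Δ1=001100001 Δ2=000100101 | 2Δ
t=9: Δ0=000100101 Δ1=000000101 | 1Δ
t=10: Δ0=000000101 Δ1=000100100 Δ2=000101000 Δ3=000111000 | 3Δ
t=11: Δ0=000111000 Δ1=000011000 | 1Δ
t=12: Δ0=000011000 Δ1=000111000 Δ2=001110100 Δ3=001100100 | 3Δ
t=13: Δ0=001100100 Δ1=001000100 | 1Δ
t=14: Δ0=001000100 Δ1=001100100 Δ2=000101000 Δ3=000111000 | 3Δ
t=15: Δ0=000111000 Δ1=000011001 | 1Δ
t=16: Δ0=000011001 Δ1=000111001 Δ2=001110001 Δ3=001100001 | 3Δ
t=17: Δ0=001100001 Δ1=001000000 | 1Δ
t=18: Δ0=001000000 Δ1=001100001 Δ2=000100101 | 2Δ

1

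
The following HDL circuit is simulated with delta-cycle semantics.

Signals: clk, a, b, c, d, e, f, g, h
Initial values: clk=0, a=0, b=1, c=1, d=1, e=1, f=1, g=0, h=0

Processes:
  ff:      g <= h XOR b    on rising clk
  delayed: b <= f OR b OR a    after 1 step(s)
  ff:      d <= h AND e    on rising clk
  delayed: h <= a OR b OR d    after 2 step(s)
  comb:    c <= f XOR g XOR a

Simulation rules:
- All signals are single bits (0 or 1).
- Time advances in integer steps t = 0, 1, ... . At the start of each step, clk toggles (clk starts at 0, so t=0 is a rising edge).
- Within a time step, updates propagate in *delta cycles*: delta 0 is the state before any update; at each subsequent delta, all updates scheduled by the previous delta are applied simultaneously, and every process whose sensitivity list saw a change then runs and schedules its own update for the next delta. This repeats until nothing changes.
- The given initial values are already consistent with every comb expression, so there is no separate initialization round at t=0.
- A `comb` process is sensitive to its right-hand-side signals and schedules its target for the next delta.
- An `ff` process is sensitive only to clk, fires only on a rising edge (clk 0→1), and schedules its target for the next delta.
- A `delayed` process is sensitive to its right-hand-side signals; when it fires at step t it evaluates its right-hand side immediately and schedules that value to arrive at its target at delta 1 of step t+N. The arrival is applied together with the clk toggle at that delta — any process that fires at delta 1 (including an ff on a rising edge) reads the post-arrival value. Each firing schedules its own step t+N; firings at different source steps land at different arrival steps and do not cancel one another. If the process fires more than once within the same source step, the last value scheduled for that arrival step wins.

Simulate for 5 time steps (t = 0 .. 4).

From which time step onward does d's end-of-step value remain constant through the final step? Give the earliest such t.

2

t=0 Δ0: b=1 e=1 f=1 g=0 c=1 a=0 clk=0 h=0 d=1
  Δ1: clk:0→1
  Δ2: g:0→1, d:1→0
  Δ3: c:1→0
  (3Δ to stable)
t=1 Δ0: b=1 e=1 f=1 g=1 c=0 a=0 clk=1 h=0 d=0
  Δ1: clk:1→0
  (1Δ to stable)
t=2 Δ0: b=1 e=1 f=1 g=1 c=0 a=0 clk=0 h=0 d=0
  Δ1: clk:0→1, h:0→1
  Δ2: g:1→0, d:0→1
  Δ3: c:0→1
  (3Δ to stable)
t=3 Δ0: b=1 e=1 f=1 g=0 c=1 a=0 clk=1 h=1 d=1
  Δ1: clk:1→0
  (1Δ to stable)
t=4 Δ0: b=1 e=1 f=1 g=0 c=1 a=0 clk=0 h=1 d=1
  Δ1: clk:0→1
  (1Δ to stable)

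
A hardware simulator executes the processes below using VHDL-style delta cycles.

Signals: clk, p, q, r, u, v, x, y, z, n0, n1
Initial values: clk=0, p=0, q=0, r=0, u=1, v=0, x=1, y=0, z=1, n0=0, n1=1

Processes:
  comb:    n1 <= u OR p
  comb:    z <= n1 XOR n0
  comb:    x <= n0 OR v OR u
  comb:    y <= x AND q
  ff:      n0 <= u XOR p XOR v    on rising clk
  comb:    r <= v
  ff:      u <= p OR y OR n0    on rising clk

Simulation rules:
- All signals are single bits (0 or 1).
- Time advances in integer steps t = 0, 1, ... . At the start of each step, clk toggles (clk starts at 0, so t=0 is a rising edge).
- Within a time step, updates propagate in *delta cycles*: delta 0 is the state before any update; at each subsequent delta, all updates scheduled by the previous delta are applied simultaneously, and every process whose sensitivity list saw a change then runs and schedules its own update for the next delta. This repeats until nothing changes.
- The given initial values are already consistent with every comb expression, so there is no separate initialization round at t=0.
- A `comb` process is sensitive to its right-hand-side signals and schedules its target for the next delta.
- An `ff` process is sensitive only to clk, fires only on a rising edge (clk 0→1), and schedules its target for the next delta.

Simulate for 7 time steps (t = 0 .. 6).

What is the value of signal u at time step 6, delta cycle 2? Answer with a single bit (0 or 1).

1

[bits: v,z,u,y,clk,p,n0,n1,x,q,r]
t=0: Δ0=01100001100 Δ1=01101001100 Δ2=01001011100 Δ3=00001010100 Δ4=01001010100 | 4Δ
t=1: Δ0=01001010100 Δ1=01000010100 | 1Δ
t=2: Δ0=01000010100 Δ1=01001010100 Δ2=01101000100 Δ3=00101001100 Δ4=01101001100 | 4Δ
t=3: Δ0=01101001100 Δ1=01100001100 | 1Δ
t=4: Δ0=01100001100 Δ1=01101001100 Δ2=01001011100 Δ3=00001010100 Δ4=01001010100 | 4Δ
t=5: Δ0=01001010100 Δ1=01000010100 | 1Δ
t=6: Δ0=01000010100 Δ1=01001010100 Δ2=01101000100 Δ3=00101001100 Δ4=01101001100 | 4Δ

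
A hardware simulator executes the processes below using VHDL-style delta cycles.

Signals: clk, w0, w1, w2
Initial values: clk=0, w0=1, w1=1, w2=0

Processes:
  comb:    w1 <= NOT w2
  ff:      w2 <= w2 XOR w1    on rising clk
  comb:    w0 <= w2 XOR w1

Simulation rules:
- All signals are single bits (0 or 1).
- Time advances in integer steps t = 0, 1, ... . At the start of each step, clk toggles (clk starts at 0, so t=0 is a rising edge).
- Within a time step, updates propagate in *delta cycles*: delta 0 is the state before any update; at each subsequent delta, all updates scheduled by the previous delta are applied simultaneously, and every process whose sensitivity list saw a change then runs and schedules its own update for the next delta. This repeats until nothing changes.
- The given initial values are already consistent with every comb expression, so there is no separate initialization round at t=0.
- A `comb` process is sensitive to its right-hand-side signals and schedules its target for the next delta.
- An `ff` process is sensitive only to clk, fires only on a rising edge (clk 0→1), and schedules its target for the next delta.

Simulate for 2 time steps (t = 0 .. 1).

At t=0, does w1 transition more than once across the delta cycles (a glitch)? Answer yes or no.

t0.Δ0 w1=1 w2=0 clk=0 w0=1
t0.Δ1 w1=1 w2=0 clk=1 w0=1
t0.Δ2 w1=1 w2=1 clk=1 w0=1
t0.Δ3 w1=0 w2=1 clk=1 w0=0
t0.Δ4 w1=0 w2=1 clk=1 w0=1
t1.Δ0 w1=0 w2=1 clk=1 w0=1
t1.Δ1 w1=0 w2=1 clk=0 w0=1

no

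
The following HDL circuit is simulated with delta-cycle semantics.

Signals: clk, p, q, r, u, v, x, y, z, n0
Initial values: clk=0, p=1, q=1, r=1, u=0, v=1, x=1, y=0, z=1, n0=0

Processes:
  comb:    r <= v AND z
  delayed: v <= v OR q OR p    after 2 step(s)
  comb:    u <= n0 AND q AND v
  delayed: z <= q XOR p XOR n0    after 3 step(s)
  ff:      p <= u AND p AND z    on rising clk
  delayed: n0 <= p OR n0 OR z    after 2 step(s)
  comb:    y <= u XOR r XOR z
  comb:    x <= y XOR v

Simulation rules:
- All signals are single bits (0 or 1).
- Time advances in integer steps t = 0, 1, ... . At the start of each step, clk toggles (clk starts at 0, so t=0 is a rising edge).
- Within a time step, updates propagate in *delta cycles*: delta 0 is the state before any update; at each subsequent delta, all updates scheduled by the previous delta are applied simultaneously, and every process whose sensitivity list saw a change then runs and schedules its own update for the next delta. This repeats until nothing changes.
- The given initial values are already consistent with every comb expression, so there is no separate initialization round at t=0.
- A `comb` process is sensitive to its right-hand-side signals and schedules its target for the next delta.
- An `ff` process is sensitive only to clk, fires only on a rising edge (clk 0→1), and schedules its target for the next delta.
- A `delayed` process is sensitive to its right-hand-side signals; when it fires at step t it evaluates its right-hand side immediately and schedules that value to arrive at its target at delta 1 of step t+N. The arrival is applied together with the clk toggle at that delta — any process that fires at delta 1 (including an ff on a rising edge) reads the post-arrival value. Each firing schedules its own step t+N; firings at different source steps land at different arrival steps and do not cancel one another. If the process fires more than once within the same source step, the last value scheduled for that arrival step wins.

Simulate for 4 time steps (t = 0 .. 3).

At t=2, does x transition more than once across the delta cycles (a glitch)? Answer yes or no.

no

t0.Δ0 x=1 u=0 r=1 clk=0 p=1 n0=0 y=0 z=1 q=1 v=1
t0.Δ1 x=1 u=0 r=1 clk=1 p=1 n0=0 y=0 z=1 q=1 v=1
t0.Δ2 x=1 u=0 r=1 clk=1 p=0 n0=0 y=0 z=1 q=1 v=1
t1.Δ0 x=1 u=0 r=1 clk=1 p=0 n0=0 y=0 z=1 q=1 v=1
t1.Δ1 x=1 u=0 r=1 clk=0 p=0 n0=0 y=0 z=1 q=1 v=1
t2.Δ0 x=1 u=0 r=1 clk=0 p=0 n0=0 y=0 z=1 q=1 v=1
t2.Δ1 x=1 u=0 r=1 clk=1 p=0 n0=1 y=0 z=1 q=1 v=1
t2.Δ2 x=1 u=1 r=1 clk=1 p=0 n0=1 y=0 z=1 q=1 v=1
t2.Δ3 x=1 u=1 r=1 clk=1 p=0 n0=1 y=1 z=1 q=1 v=1
t2.Δ4 x=0 u=1 r=1 clk=1 p=0 n0=1 y=1 z=1 q=1 v=1
t3.Δ0 x=0 u=1 r=1 clk=1 p=0 n0=1 y=1 z=1 q=1 v=1
t3.Δ1 x=0 u=1 r=1 clk=0 p=0 n0=1 y=1 z=1 q=1 v=1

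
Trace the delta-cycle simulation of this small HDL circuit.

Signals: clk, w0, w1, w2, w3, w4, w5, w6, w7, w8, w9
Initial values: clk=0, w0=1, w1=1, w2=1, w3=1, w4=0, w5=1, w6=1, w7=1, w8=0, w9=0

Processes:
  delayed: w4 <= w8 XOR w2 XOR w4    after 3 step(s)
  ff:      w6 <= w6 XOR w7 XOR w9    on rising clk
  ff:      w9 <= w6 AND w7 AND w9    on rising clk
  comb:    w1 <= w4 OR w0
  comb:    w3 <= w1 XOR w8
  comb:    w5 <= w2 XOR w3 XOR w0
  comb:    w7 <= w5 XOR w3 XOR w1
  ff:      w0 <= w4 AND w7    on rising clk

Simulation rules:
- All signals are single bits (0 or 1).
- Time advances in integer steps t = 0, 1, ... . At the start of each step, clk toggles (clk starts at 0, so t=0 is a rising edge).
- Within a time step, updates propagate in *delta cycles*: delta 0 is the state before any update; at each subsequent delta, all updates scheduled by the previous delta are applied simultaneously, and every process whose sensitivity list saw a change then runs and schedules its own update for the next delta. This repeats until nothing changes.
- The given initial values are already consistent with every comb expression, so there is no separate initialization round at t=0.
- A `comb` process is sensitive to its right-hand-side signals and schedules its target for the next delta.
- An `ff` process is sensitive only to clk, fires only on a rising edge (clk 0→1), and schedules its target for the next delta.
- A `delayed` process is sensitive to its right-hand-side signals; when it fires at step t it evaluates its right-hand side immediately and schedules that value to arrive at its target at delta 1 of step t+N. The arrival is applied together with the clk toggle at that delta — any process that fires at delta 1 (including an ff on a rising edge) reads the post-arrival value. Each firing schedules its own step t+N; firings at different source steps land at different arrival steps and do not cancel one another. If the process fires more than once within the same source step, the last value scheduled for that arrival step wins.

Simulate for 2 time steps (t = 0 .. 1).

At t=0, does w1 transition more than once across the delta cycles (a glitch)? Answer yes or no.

no

t0.Δ0 w5=1 w1=1 w6=1 w8=0 w4=0 w7=1 w2=1 w0=1 w3=1 clk=0 w9=0
t0.Δ1 w5=1 w1=1 w6=1 w8=0 w4=0 w7=1 w2=1 w0=1 w3=1 clk=1 w9=0
t0.Δ2 w5=1 w1=1 w6=0 w8=0 w4=0 w7=1 w2=1 w0=0 w3=1 clk=1 w9=0
t0.Δ3 w5=0 w1=0 w6=0 w8=0 w4=0 w7=1 w2=1 w0=0 w3=1 clk=1 w9=0
t0.Δ4 w5=0 w1=0 w6=0 w8=0 w4=0 w7=1 w2=1 w0=0 w3=0 clk=1 w9=0
t0.Δ5 w5=1 w1=0 w6=0 w8=0 w4=0 w7=0 w2=1 w0=0 w3=0 clk=1 w9=0
t0.Δ6 w5=1 w1=0 w6=0 w8=0 w4=0 w7=1 w2=1 w0=0 w3=0 clk=1 w9=0
t1.Δ0 w5=1 w1=0 w6=0 w8=0 w4=0 w7=1 w2=1 w0=0 w3=0 clk=1 w9=0
t1.Δ1 w5=1 w1=0 w6=0 w8=0 w4=0 w7=1 w2=1 w0=0 w3=0 clk=0 w9=0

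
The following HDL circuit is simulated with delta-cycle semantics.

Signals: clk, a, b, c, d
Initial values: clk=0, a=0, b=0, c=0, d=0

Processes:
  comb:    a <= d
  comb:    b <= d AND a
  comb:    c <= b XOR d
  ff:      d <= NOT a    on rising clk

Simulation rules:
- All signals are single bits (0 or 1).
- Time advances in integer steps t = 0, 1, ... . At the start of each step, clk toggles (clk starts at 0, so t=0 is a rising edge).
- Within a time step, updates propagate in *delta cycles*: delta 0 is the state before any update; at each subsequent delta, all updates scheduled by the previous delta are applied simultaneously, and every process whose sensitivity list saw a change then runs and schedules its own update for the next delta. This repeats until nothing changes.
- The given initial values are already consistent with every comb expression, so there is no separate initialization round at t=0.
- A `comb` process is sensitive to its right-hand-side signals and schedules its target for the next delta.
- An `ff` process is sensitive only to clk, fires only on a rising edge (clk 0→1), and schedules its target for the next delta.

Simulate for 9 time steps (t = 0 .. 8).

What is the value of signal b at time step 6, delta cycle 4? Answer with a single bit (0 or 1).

[bits: c,clk,a,d,b]
t=0: Δ0=00000 Δ1=01000 Δ2=01010 Δ3=11110 Δ4=11111 Δ5=01111 | 5Δ
t=1: Δ0=01111 Δ1=00111 | 1Δ
t=2: Δ0=00111 Δ1=01111 Δ2=01101 Δ3=11000 Δ4=01000 | 4Δ
t=3: Δ0=01000 Δ1=00000 | 1Δ
t=4: Δ0=00000 Δ1=01000 Δ2=01010 Δ3=11110 Δ4=11111 Δ5=01111 | 5Δ
t=5: Δ0=01111 Δ1=00111 | 1Δ
t=6: Δ0=00111 Δ1=01111 Δ2=01101 Δ3=11000 Δ4=01000 | 4Δ
t=7: Δ0=01000 Δ1=00000 | 1Δ
t=8: Δ0=00000 Δ1=01000 Δ2=01010 Δ3=11110 Δ4=11111 Δ5=01111 | 5Δ

0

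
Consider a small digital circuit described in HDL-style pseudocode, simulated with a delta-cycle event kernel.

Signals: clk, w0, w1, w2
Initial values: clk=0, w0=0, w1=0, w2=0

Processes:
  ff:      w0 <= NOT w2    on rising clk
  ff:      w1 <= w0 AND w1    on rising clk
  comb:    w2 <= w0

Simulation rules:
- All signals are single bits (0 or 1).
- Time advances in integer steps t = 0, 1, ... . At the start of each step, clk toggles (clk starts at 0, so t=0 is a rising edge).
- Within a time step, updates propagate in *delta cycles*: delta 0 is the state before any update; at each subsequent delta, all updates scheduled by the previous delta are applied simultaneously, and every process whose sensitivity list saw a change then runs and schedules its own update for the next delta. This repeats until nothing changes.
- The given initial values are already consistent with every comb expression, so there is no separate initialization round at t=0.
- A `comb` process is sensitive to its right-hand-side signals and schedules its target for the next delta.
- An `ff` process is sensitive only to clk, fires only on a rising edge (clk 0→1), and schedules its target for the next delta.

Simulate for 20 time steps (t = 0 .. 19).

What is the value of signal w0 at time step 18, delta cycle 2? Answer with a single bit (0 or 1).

0

t=0 Δ0: w0=0 w2=0 w1=0 clk=0
  Δ1: clk:0→1
  Δ2: w0:0→1
  Δ3: w2:0→1
  (3Δ to stable)
t=1 Δ0: w0=1 w2=1 w1=0 clk=1
  Δ1: clk:1→0
  (1Δ to stable)
t=2 Δ0: w0=1 w2=1 w1=0 clk=0
  Δ1: clk:0→1
  Δ2: w0:1→0
  Δ3: w2:1→0
  (3Δ to stable)
t=3 Δ0: w0=0 w2=0 w1=0 clk=1
  Δ1: clk:1→0
  (1Δ to stable)
t=4 Δ0: w0=0 w2=0 w1=0 clk=0
  Δ1: clk:0→1
  Δ2: w0:0→1
  Δ3: w2:0→1
  (3Δ to stable)
t=5 Δ0: w0=1 w2=1 w1=0 clk=1
  Δ1: clk:1→0
  (1Δ to stable)
t=6 Δ0: w0=1 w2=1 w1=0 clk=0
  Δ1: clk:0→1
  Δ2: w0:1→0
  Δ3: w2:1→0
  (3Δ to stable)
t=7 Δ0: w0=0 w2=0 w1=0 clk=1
  Δ1: clk:1→0
  (1Δ to stable)
t=8 Δ0: w0=0 w2=0 w1=0 clk=0
  Δ1: clk:0→1
  Δ2: w0:0→1
  Δ3: w2:0→1
  (3Δ to stable)
t=9 Δ0: w0=1 w2=1 w1=0 clk=1
  Δ1: clk:1→0
  (1Δ to stable)
t=10 Δ0: w0=1 w2=1 w1=0 clk=0
  Δ1: clk:0→1
  Δ2: w0:1→0
  Δ3: w2:1→0
  (3Δ to stable)
t=11 Δ0: w0=0 w2=0 w1=0 clk=1
  Δ1: clk:1→0
  (1Δ to stable)
t=12 Δ0: w0=0 w2=0 w1=0 clk=0
  Δ1: clk:0→1
  Δ2: w0:0→1
  Δ3: w2:0→1
  (3Δ to stable)
t=13 Δ0: w0=1 w2=1 w1=0 clk=1
  Δ1: clk:1→0
  (1Δ to stable)
t=14 Δ0: w0=1 w2=1 w1=0 clk=0
  Δ1: clk:0→1
  Δ2: w0:1→0
  Δ3: w2:1→0
  (3Δ to stable)
t=15 Δ0: w0=0 w2=0 w1=0 clk=1
  Δ1: clk:1→0
  (1Δ to stable)
t=16 Δ0: w0=0 w2=0 w1=0 clk=0
  Δ1: clk:0→1
  Δ2: w0:0→1
  Δ3: w2:0→1
  (3Δ to stable)
t=17 Δ0: w0=1 w2=1 w1=0 clk=1
  Δ1: clk:1→0
  (1Δ to stable)
t=18 Δ0: w0=1 w2=1 w1=0 clk=0
  Δ1: clk:0→1
  Δ2: w0:1→0
  Δ3: w2:1→0
  (3Δ to stable)
t=19 Δ0: w0=0 w2=0 w1=0 clk=1
  Δ1: clk:1→0
  (1Δ to stable)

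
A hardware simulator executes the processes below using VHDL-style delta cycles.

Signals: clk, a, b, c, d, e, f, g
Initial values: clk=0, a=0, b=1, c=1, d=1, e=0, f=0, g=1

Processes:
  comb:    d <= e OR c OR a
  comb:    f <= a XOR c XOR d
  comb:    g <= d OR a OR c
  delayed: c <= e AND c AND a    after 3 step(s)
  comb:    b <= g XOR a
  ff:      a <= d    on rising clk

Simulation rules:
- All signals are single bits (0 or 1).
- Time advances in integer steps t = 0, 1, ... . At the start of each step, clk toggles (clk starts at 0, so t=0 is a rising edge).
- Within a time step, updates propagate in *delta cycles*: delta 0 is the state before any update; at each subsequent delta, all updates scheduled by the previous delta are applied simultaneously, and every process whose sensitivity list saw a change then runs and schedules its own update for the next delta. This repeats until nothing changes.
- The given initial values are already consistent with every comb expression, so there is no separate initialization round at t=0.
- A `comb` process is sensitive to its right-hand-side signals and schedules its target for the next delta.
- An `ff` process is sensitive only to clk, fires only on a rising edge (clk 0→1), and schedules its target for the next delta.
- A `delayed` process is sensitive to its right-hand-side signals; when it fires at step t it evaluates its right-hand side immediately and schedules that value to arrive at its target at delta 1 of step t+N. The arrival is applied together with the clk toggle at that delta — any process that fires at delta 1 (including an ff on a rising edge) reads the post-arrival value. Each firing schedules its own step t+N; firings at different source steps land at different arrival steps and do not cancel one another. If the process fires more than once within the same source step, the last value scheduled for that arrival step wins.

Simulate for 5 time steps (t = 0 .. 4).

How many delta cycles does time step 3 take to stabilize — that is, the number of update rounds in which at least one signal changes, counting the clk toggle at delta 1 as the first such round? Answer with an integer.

2

t0.Δ0 f=0 e=0 a=0 g=1 d=1 clk=0 b=1 c=1
t0.Δ1 f=0 e=0 a=0 g=1 d=1 clk=1 b=1 c=1
t0.Δ2 f=0 e=0 a=1 g=1 d=1 clk=1 b=1 c=1
t0.Δ3 f=1 e=0 a=1 g=1 d=1 clk=1 b=0 c=1
t1.Δ0 f=1 e=0 a=1 g=1 d=1 clk=1 b=0 c=1
t1.Δ1 f=1 e=0 a=1 g=1 d=1 clk=0 b=0 c=1
t2.Δ0 f=1 e=0 a=1 g=1 d=1 clk=0 b=0 c=1
t2.Δ1 f=1 e=0 a=1 g=1 d=1 clk=1 b=0 c=1
t3.Δ0 f=1 e=0 a=1 g=1 d=1 clk=1 b=0 c=1
t3.Δ1 f=1 e=0 a=1 g=1 d=1 clk=0 b=0 c=0
t3.Δ2 f=0 e=0 a=1 g=1 d=1 clk=0 b=0 c=0
t4.Δ0 f=0 e=0 a=1 g=1 d=1 clk=0 b=0 c=0
t4.Δ1 f=0 e=0 a=1 g=1 d=1 clk=1 b=0 c=0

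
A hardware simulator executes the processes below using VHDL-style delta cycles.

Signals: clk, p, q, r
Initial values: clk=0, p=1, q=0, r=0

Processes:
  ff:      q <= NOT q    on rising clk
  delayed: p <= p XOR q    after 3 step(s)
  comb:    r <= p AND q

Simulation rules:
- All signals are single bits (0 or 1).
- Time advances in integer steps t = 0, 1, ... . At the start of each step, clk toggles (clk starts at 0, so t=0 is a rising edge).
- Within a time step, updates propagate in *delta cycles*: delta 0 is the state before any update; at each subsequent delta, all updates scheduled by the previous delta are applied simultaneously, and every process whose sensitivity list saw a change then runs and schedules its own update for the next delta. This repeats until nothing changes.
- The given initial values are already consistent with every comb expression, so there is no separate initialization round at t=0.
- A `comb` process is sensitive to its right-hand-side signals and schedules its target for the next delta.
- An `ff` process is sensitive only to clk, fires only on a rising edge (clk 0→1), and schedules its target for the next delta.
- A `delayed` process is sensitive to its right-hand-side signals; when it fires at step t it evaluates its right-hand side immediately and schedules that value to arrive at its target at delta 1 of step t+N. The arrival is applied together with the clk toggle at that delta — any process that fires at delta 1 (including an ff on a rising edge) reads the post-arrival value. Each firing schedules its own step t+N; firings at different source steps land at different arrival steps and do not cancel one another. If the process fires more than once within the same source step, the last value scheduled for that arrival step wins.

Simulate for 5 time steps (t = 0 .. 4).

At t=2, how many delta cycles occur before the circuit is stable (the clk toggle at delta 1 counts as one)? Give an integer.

3

[bits: r,clk,p,q]
t=0: Δ0=0010 Δ1=0110 Δ2=0111 Δ3=1111 | 3Δ
t=1: Δ0=1111 Δ1=1011 | 1Δ
t=2: Δ0=1011 Δ1=1111 Δ2=1110 Δ3=0110 | 3Δ
t=3: Δ0=0110 Δ1=0000 | 1Δ
t=4: Δ0=0000 Δ1=0100 Δ2=0101 | 2Δ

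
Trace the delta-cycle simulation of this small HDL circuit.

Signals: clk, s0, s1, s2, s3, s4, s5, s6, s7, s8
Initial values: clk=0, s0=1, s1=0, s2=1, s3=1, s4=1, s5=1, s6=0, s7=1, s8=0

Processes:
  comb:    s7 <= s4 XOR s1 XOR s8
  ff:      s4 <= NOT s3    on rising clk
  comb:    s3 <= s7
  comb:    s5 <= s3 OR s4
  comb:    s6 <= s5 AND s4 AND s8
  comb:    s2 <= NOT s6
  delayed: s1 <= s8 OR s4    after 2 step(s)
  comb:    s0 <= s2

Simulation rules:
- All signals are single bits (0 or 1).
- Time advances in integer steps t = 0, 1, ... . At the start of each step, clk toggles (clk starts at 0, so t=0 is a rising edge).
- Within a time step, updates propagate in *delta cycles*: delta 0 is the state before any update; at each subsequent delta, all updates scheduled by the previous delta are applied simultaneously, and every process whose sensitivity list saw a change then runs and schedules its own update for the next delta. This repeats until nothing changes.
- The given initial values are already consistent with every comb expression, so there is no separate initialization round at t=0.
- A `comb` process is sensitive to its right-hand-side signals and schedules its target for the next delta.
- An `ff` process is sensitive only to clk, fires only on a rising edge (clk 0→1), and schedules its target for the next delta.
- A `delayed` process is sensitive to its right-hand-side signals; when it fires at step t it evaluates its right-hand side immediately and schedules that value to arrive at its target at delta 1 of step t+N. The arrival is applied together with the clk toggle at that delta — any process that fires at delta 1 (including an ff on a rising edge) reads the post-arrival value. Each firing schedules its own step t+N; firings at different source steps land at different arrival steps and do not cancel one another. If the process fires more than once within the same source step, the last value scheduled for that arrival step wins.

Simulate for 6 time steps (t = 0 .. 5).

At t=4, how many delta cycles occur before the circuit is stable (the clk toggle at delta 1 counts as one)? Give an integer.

5

t0.Δ0 s0=1 s1=0 s2=1 s8=0 s7=1 s6=0 clk=0 s4=1 s5=1 s3=1
t0.Δ1 s0=1 s1=0 s2=1 s8=0 s7=1 s6=0 clk=1 s4=1 s5=1 s3=1
t0.Δ2 s0=1 s1=0 s2=1 s8=0 s7=1 s6=0 clk=1 s4=0 s5=1 s3=1
t0.Δ3 s0=1 s1=0 s2=1 s8=0 s7=0 s6=0 clk=1 s4=0 s5=1 s3=1
t0.Δ4 s0=1 s1=0 s2=1 s8=0 s7=0 s6=0 clk=1 s4=0 s5=1 s3=0
t0.Δ5 s0=1 s1=0 s2=1 s8=0 s7=0 s6=0 clk=1 s4=0 s5=0 s3=0
t1.Δ0 s0=1 s1=0 s2=1 s8=0 s7=0 s6=0 clk=1 s4=0 s5=0 s3=0
t1.Δ1 s0=1 s1=0 s2=1 s8=0 s7=0 s6=0 clk=0 s4=0 s5=0 s3=0
t2.Δ0 s0=1 s1=0 s2=1 s8=0 s7=0 s6=0 clk=0 s4=0 s5=0 s3=0
t2.Δ1 s0=1 s1=0 s2=1 s8=0 s7=0 s6=0 clk=1 s4=0 s5=0 s3=0
t2.Δ2 s0=1 s1=0 s2=1 s8=0 s7=0 s6=0 clk=1 s4=1 s5=0 s3=0
t2.Δ3 s0=1 s1=0 s2=1 s8=0 s7=1 s6=0 clk=1 s4=1 s5=1 s3=0
t2.Δ4 s0=1 s1=0 s2=1 s8=0 s7=1 s6=0 clk=1 s4=1 s5=1 s3=1
t3.Δ0 s0=1 s1=0 s2=1 s8=0 s7=1 s6=0 clk=1 s4=1 s5=1 s3=1
t3.Δ1 s0=1 s1=0 s2=1 s8=0 s7=1 s6=0 clk=0 s4=1 s5=1 s3=1
t4.Δ0 s0=1 s1=0 s2=1 s8=0 s7=1 s6=0 clk=0 s4=1 s5=1 s3=1
t4.Δ1 s0=1 s1=1 s2=1 s8=0 s7=1 s6=0 clk=1 s4=1 s5=1 s3=1
t4.Δ2 s0=1 s1=1 s2=1 s8=0 s7=0 s6=0 clk=1 s4=0 s5=1 s3=1
t4.Δ3 s0=1 s1=1 s2=1 s8=0 s7=1 s6=0 clk=1 s4=0 s5=1 s3=0
t4.Δ4 s0=1 s1=1 s2=1 s8=0 s7=1 s6=0 clk=1 s4=0 s5=0 s3=1
t4.Δ5 s0=1 s1=1 s2=1 s8=0 s7=1 s6=0 clk=1 s4=0 s5=1 s3=1
t5.Δ0 s0=1 s1=1 s2=1 s8=0 s7=1 s6=0 clk=1 s4=0 s5=1 s3=1
t5.Δ1 s0=1 s1=1 s2=1 s8=0 s7=1 s6=0 clk=0 s4=0 s5=1 s3=1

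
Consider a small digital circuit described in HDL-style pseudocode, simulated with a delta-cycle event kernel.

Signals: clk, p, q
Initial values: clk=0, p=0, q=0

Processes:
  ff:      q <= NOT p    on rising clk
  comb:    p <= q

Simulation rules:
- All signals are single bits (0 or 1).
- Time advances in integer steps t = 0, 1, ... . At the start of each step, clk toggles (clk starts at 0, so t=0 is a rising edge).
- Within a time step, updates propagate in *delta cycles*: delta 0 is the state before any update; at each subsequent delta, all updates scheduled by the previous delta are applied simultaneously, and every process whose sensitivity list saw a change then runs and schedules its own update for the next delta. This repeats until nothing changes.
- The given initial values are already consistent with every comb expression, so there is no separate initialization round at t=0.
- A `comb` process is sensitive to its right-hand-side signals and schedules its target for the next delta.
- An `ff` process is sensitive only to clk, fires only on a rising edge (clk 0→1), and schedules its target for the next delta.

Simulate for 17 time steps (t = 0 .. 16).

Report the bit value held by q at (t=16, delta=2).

t0.Δ0 p=0 q=0 clk=0
t0.Δ1 p=0 q=0 clk=1
t0.Δ2 p=0 q=1 clk=1
t0.Δ3 p=1 q=1 clk=1
t1.Δ0 p=1 q=1 clk=1
t1.Δ1 p=1 q=1 clk=0
t2.Δ0 p=1 q=1 clk=0
t2.Δ1 p=1 q=1 clk=1
t2.Δ2 p=1 q=0 clk=1
t2.Δ3 p=0 q=0 clk=1
t3.Δ0 p=0 q=0 clk=1
t3.Δ1 p=0 q=0 clk=0
t4.Δ0 p=0 q=0 clk=0
t4.Δ1 p=0 q=0 clk=1
t4.Δ2 p=0 q=1 clk=1
t4.Δ3 p=1 q=1 clk=1
t5.Δ0 p=1 q=1 clk=1
t5.Δ1 p=1 q=1 clk=0
t6.Δ0 p=1 q=1 clk=0
t6.Δ1 p=1 q=1 clk=1
t6.Δ2 p=1 q=0 clk=1
t6.Δ3 p=0 q=0 clk=1
t7.Δ0 p=0 q=0 clk=1
t7.Δ1 p=0 q=0 clk=0
t8.Δ0 p=0 q=0 clk=0
t8.Δ1 p=0 q=0 clk=1
t8.Δ2 p=0 q=1 clk=1
t8.Δ3 p=1 q=1 clk=1
t9.Δ0 p=1 q=1 clk=1
t9.Δ1 p=1 q=1 clk=0
t10.Δ0 p=1 q=1 clk=0
t10.Δ1 p=1 q=1 clk=1
t10.Δ2 p=1 q=0 clk=1
t10.Δ3 p=0 q=0 clk=1
t11.Δ0 p=0 q=0 clk=1
t11.Δ1 p=0 q=0 clk=0
t12.Δ0 p=0 q=0 clk=0
t12.Δ1 p=0 q=0 clk=1
t12.Δ2 p=0 q=1 clk=1
t12.Δ3 p=1 q=1 clk=1
t13.Δ0 p=1 q=1 clk=1
t13.Δ1 p=1 q=1 clk=0
t14.Δ0 p=1 q=1 clk=0
t14.Δ1 p=1 q=1 clk=1
t14.Δ2 p=1 q=0 clk=1
t14.Δ3 p=0 q=0 clk=1
t15.Δ0 p=0 q=0 clk=1
t15.Δ1 p=0 q=0 clk=0
t16.Δ0 p=0 q=0 clk=0
t16.Δ1 p=0 q=0 clk=1
t16.Δ2 p=0 q=1 clk=1
t16.Δ3 p=1 q=1 clk=1

1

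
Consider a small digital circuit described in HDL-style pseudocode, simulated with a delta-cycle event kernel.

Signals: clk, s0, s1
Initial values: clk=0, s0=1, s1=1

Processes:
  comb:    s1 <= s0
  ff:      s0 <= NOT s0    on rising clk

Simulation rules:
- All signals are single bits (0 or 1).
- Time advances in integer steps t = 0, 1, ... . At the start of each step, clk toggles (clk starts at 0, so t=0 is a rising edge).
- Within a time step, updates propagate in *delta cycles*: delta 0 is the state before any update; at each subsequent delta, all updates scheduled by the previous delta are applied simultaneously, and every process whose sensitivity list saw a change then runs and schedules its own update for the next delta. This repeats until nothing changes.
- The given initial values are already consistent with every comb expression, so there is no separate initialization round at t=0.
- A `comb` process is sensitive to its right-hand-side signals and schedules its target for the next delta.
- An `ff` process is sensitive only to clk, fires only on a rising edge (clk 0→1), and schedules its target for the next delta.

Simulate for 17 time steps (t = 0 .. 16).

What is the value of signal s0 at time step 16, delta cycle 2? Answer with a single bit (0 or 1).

t0.Δ0 clk=0 s1=1 s0=1
t0.Δ1 clk=1 s1=1 s0=1
t0.Δ2 clk=1 s1=1 s0=0
t0.Δ3 clk=1 s1=0 s0=0
t1.Δ0 clk=1 s1=0 s0=0
t1.Δ1 clk=0 s1=0 s0=0
t2.Δ0 clk=0 s1=0 s0=0
t2.Δ1 clk=1 s1=0 s0=0
t2.Δ2 clk=1 s1=0 s0=1
t2.Δ3 clk=1 s1=1 s0=1
t3.Δ0 clk=1 s1=1 s0=1
t3.Δ1 clk=0 s1=1 s0=1
t4.Δ0 clk=0 s1=1 s0=1
t4.Δ1 clk=1 s1=1 s0=1
t4.Δ2 clk=1 s1=1 s0=0
t4.Δ3 clk=1 s1=0 s0=0
t5.Δ0 clk=1 s1=0 s0=0
t5.Δ1 clk=0 s1=0 s0=0
t6.Δ0 clk=0 s1=0 s0=0
t6.Δ1 clk=1 s1=0 s0=0
t6.Δ2 clk=1 s1=0 s0=1
t6.Δ3 clk=1 s1=1 s0=1
t7.Δ0 clk=1 s1=1 s0=1
t7.Δ1 clk=0 s1=1 s0=1
t8.Δ0 clk=0 s1=1 s0=1
t8.Δ1 clk=1 s1=1 s0=1
t8.Δ2 clk=1 s1=1 s0=0
t8.Δ3 clk=1 s1=0 s0=0
t9.Δ0 clk=1 s1=0 s0=0
t9.Δ1 clk=0 s1=0 s0=0
t10.Δ0 clk=0 s1=0 s0=0
t10.Δ1 clk=1 s1=0 s0=0
t10.Δ2 clk=1 s1=0 s0=1
t10.Δ3 clk=1 s1=1 s0=1
t11.Δ0 clk=1 s1=1 s0=1
t11.Δ1 clk=0 s1=1 s0=1
t12.Δ0 clk=0 s1=1 s0=1
t12.Δ1 clk=1 s1=1 s0=1
t12.Δ2 clk=1 s1=1 s0=0
t12.Δ3 clk=1 s1=0 s0=0
t13.Δ0 clk=1 s1=0 s0=0
t13.Δ1 clk=0 s1=0 s0=0
t14.Δ0 clk=0 s1=0 s0=0
t14.Δ1 clk=1 s1=0 s0=0
t14.Δ2 clk=1 s1=0 s0=1
t14.Δ3 clk=1 s1=1 s0=1
t15.Δ0 clk=1 s1=1 s0=1
t15.Δ1 clk=0 s1=1 s0=1
t16.Δ0 clk=0 s1=1 s0=1
t16.Δ1 clk=1 s1=1 s0=1
t16.Δ2 clk=1 s1=1 s0=0
t16.Δ3 clk=1 s1=0 s0=0

0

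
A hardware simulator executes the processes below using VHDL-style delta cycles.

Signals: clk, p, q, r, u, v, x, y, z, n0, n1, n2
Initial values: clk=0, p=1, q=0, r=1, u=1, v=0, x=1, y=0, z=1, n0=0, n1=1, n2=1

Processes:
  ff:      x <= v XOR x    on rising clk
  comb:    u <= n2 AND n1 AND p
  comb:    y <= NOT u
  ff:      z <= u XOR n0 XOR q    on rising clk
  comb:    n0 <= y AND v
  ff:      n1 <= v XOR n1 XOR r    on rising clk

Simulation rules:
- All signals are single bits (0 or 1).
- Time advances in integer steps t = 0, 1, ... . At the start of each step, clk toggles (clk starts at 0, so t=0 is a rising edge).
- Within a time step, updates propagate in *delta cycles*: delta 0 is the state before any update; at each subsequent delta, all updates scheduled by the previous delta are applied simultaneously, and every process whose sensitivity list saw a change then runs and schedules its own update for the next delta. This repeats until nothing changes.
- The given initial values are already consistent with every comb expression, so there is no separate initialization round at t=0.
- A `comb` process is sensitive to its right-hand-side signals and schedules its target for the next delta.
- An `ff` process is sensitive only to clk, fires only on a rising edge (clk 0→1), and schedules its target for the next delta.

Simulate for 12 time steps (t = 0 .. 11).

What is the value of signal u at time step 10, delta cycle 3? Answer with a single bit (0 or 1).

1

[bits: q,n2,r,y,x,clk,n1,p,v,u,n0,z]
t=0: Δ0=011010110101 Δ1=011011110101 Δ2=011011010101 Δ3=011011010001 Δ4=011111010001 | 4Δ
t=1: Δ0=011111010001 Δ1=011110010001 | 1Δ
t=2: Δ0=011110010001 Δ1=011111010001 Δ2=011111110000 Δ3=011111110100 Δ4=011011110100 | 4Δ
t=3: Δ0=011011110100 Δ1=011010110100 | 1Δ
t=4: Δ0=011010110100 Δ1=011011110100 Δ2=011011010101 Δ3=011011010001 Δ4=011111010001 | 4Δ
t=5: Δ0=011111010001 Δ1=011110010001 | 1Δ
t=6: Δ0=011110010001 Δ1=011111010001 Δ2=011111110000 Δ3=011111110100 Δ4=011011110100 | 4Δ
t=7: Δ0=011011110100 Δ1=011010110100 | 1Δ
t=8: Δ0=011010110100 Δ1=011011110100 Δ2=011011010101 Δ3=011011010001 Δ4=011111010001 | 4Δ
t=9: Δ0=011111010001 Δ1=011110010001 | 1Δ
t=10: Δ0=011110010001 Δ1=011111010001 Δ2=011111110000 Δ3=011111110100 Δ4=011011110100 | 4Δ
t=11: Δ0=011011110100 Δ1=011010110100 | 1Δ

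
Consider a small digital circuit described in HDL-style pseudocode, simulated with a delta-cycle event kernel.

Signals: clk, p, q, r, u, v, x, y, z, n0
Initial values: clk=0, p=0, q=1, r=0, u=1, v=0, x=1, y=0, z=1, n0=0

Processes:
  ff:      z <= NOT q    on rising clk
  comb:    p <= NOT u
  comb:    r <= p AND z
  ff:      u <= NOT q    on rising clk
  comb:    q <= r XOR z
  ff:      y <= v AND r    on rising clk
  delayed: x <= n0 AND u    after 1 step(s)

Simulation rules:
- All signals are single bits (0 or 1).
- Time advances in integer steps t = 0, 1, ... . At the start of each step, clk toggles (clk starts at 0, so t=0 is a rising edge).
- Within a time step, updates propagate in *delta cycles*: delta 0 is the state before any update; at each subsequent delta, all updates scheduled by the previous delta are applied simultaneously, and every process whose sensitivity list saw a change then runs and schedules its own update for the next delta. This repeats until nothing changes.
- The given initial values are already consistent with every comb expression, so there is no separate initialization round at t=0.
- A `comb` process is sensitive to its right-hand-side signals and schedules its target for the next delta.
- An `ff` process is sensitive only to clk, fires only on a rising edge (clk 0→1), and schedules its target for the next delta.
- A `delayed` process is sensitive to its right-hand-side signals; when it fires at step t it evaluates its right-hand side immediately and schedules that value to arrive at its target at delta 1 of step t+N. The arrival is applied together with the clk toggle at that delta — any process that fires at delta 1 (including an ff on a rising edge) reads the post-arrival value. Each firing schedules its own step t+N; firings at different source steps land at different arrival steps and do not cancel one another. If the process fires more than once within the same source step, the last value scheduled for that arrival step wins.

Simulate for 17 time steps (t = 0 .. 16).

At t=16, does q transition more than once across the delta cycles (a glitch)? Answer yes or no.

t0.Δ0 y=0 n0=0 x=1 v=0 p=0 r=0 u=1 q=1 clk=0 z=1
t0.Δ1 y=0 n0=0 x=1 v=0 p=0 r=0 u=1 q=1 clk=1 z=1
t0.Δ2 y=0 n0=0 x=1 v=0 p=0 r=0 u=0 q=1 clk=1 z=0
t0.Δ3 y=0 n0=0 x=1 v=0 p=1 r=0 u=0 q=0 clk=1 z=0
t1.Δ0 y=0 n0=0 x=1 v=0 p=1 r=0 u=0 q=0 clk=1 z=0
t1.Δ1 y=0 n0=0 x=0 v=0 p=1 r=0 u=0 q=0 clk=0 z=0
t2.Δ0 y=0 n0=0 x=0 v=0 p=1 r=0 u=0 q=0 clk=0 z=0
t2.Δ1 y=0 n0=0 x=0 v=0 p=1 r=0 u=0 q=0 clk=1 z=0
t2.Δ2 y=0 n0=0 x=0 v=0 p=1 r=0 u=1 q=0 clk=1 z=1
t2.Δ3 y=0 n0=0 x=0 v=0 p=0 r=1 u=1 q=1 clk=1 z=1
t2.Δ4 y=0 n0=0 x=0 v=0 p=0 r=0 u=1 q=0 clk=1 z=1
t2.Δ5 y=0 n0=0 x=0 v=0 p=0 r=0 u=1 q=1 clk=1 z=1
t3.Δ0 y=0 n0=0 x=0 v=0 p=0 r=0 u=1 q=1 clk=1 z=1
t3.Δ1 y=0 n0=0 x=0 v=0 p=0 r=0 u=1 q=1 clk=0 z=1
t4.Δ0 y=0 n0=0 x=0 v=0 p=0 r=0 u=1 q=1 clk=0 z=1
t4.Δ1 y=0 n0=0 x=0 v=0 p=0 r=0 u=1 q=1 clk=1 z=1
t4.Δ2 y=0 n0=0 x=0 v=0 p=0 r=0 u=0 q=1 clk=1 z=0
t4.Δ3 y=0 n0=0 x=0 v=0 p=1 r=0 u=0 q=0 clk=1 z=0
t5.Δ0 y=0 n0=0 x=0 v=0 p=1 r=0 u=0 q=0 clk=1 z=0
t5.Δ1 y=0 n0=0 x=0 v=0 p=1 r=0 u=0 q=0 clk=0 z=0
t6.Δ0 y=0 n0=0 x=0 v=0 p=1 r=0 u=0 q=0 clk=0 z=0
t6.Δ1 y=0 n0=0 x=0 v=0 p=1 r=0 u=0 q=0 clk=1 z=0
t6.Δ2 y=0 n0=0 x=0 v=0 p=1 r=0 u=1 q=0 clk=1 z=1
t6.Δ3 y=0 n0=0 x=0 v=0 p=0 r=1 u=1 q=1 clk=1 z=1
t6.Δ4 y=0 n0=0 x=0 v=0 p=0 r=0 u=1 q=0 clk=1 z=1
t6.Δ5 y=0 n0=0 x=0 v=0 p=0 r=0 u=1 q=1 clk=1 z=1
t7.Δ0 y=0 n0=0 x=0 v=0 p=0 r=0 u=1 q=1 clk=1 z=1
t7.Δ1 y=0 n0=0 x=0 v=0 p=0 r=0 u=1 q=1 clk=0 z=1
t8.Δ0 y=0 n0=0 x=0 v=0 p=0 r=0 u=1 q=1 clk=0 z=1
t8.Δ1 y=0 n0=0 x=0 v=0 p=0 r=0 u=1 q=1 clk=1 z=1
t8.Δ2 y=0 n0=0 x=0 v=0 p=0 r=0 u=0 q=1 clk=1 z=0
t8.Δ3 y=0 n0=0 x=0 v=0 p=1 r=0 u=0 q=0 clk=1 z=0
t9.Δ0 y=0 n0=0 x=0 v=0 p=1 r=0 u=0 q=0 clk=1 z=0
t9.Δ1 y=0 n0=0 x=0 v=0 p=1 r=0 u=0 q=0 clk=0 z=0
t10.Δ0 y=0 n0=0 x=0 v=0 p=1 r=0 u=0 q=0 clk=0 z=0
t10.Δ1 y=0 n0=0 x=0 v=0 p=1 r=0 u=0 q=0 clk=1 z=0
t10.Δ2 y=0 n0=0 x=0 v=0 p=1 r=0 u=1 q=0 clk=1 z=1
t10.Δ3 y=0 n0=0 x=0 v=0 p=0 r=1 u=1 q=1 clk=1 z=1
t10.Δ4 y=0 n0=0 x=0 v=0 p=0 r=0 u=1 q=0 clk=1 z=1
t10.Δ5 y=0 n0=0 x=0 v=0 p=0 r=0 u=1 q=1 clk=1 z=1
t11.Δ0 y=0 n0=0 x=0 v=0 p=0 r=0 u=1 q=1 clk=1 z=1
t11.Δ1 y=0 n0=0 x=0 v=0 p=0 r=0 u=1 q=1 clk=0 z=1
t12.Δ0 y=0 n0=0 x=0 v=0 p=0 r=0 u=1 q=1 clk=0 z=1
t12.Δ1 y=0 n0=0 x=0 v=0 p=0 r=0 u=1 q=1 clk=1 z=1
t12.Δ2 y=0 n0=0 x=0 v=0 p=0 r=0 u=0 q=1 clk=1 z=0
t12.Δ3 y=0 n0=0 x=0 v=0 p=1 r=0 u=0 q=0 clk=1 z=0
t13.Δ0 y=0 n0=0 x=0 v=0 p=1 r=0 u=0 q=0 clk=1 z=0
t13.Δ1 y=0 n0=0 x=0 v=0 p=1 r=0 u=0 q=0 clk=0 z=0
t14.Δ0 y=0 n0=0 x=0 v=0 p=1 r=0 u=0 q=0 clk=0 z=0
t14.Δ1 y=0 n0=0 x=0 v=0 p=1 r=0 u=0 q=0 clk=1 z=0
t14.Δ2 y=0 n0=0 x=0 v=0 p=1 r=0 u=1 q=0 clk=1 z=1
t14.Δ3 y=0 n0=0 x=0 v=0 p=0 r=1 u=1 q=1 clk=1 z=1
t14.Δ4 y=0 n0=0 x=0 v=0 p=0 r=0 u=1 q=0 clk=1 z=1
t14.Δ5 y=0 n0=0 x=0 v=0 p=0 r=0 u=1 q=1 clk=1 z=1
t15.Δ0 y=0 n0=0 x=0 v=0 p=0 r=0 u=1 q=1 clk=1 z=1
t15.Δ1 y=0 n0=0 x=0 v=0 p=0 r=0 u=1 q=1 clk=0 z=1
t16.Δ0 y=0 n0=0 x=0 v=0 p=0 r=0 u=1 q=1 clk=0 z=1
t16.Δ1 y=0 n0=0 x=0 v=0 p=0 r=0 u=1 q=1 clk=1 z=1
t16.Δ2 y=0 n0=0 x=0 v=0 p=0 r=0 u=0 q=1 clk=1 z=0
t16.Δ3 y=0 n0=0 x=0 v=0 p=1 r=0 u=0 q=0 clk=1 z=0

no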